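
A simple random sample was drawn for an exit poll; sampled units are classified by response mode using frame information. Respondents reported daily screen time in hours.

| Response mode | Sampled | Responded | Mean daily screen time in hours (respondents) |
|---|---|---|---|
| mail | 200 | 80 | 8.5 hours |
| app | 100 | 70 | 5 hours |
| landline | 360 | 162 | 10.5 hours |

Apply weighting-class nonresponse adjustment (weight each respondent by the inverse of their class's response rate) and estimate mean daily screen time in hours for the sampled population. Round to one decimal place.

Response rates by class: mail 80/200 = 40%, app 70/100 = 70%, landline 162/360 = 45%.
Each respondent's weight = sampled/responded in their class; summing within a class gives n_sampled, so:
  mail: 200 × 8.5 = 1700
  app: 100 × 5 = 500
  landline: 360 × 10.5 = 3780
Adjusted estimate = 5980 / 660 = 9.06061 → 9.1.

9.1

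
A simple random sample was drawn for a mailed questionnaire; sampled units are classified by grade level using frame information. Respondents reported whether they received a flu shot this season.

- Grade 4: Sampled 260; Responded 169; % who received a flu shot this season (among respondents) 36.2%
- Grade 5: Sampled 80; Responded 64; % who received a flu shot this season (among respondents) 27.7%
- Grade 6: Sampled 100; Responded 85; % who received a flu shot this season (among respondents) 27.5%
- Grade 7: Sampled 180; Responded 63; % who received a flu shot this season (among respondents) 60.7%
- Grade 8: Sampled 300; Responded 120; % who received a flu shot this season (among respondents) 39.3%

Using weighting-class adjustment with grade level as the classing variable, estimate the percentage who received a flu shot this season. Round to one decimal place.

40.3%

Response rates by class: Grade 4 169/260 = 65%, Grade 5 64/80 = 80%, Grade 6 85/100 = 85%, Grade 7 63/180 = 35%, Grade 8 120/300 = 40%.
Inverse-response-rate weighting restores each class to its sampled count, so class totals weight by n_sampled:
  Grade 4: 260 × 36.2 = 9412
  Grade 5: 80 × 27.7 = 2216
  Grade 6: 100 × 27.5 = 2750
  Grade 7: 180 × 60.7 = 10,926
  Grade 8: 300 × 39.3 = 11,790
Adjusted estimate = 37,094 / 920 = 40.3196 → 40.3%.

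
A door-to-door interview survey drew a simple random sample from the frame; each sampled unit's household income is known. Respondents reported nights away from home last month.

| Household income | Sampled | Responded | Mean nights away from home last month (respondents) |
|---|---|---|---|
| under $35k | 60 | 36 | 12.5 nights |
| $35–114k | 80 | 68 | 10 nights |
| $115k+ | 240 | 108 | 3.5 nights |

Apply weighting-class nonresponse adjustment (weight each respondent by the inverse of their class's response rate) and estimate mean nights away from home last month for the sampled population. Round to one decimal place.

6.3

Class response rates: under $35k 36/60 = 60%, $35–114k 68/80 = 85%, $115k+ 108/240 = 45%.
Each respondent's weight = sampled/responded in their class; summing within a class gives n_sampled, so:
  under $35k: 60 × 12.5 = 750
  $35–114k: 80 × 10 = 800
  $115k+: 240 × 3.5 = 840
Adjusted estimate = 2390 / 380 = 6.28947 → 6.3.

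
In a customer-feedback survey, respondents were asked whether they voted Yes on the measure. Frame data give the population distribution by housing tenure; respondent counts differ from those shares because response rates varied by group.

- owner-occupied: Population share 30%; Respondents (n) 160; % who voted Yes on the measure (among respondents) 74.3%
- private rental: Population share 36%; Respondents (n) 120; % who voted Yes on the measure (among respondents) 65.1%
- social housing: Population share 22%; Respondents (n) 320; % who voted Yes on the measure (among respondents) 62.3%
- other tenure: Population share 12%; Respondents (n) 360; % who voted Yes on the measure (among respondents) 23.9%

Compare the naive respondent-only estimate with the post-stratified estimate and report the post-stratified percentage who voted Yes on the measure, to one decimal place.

62.3%

Unadjusted (pooled respondent) estimate weights by respondent counts:
  (160/960)×74.3 + (120/960)×65.1 + (320/960)×62.3 + (360/960)×23.9 = 50.25%
Post-stratified estimate weights by population shares:
  0.3×74.3 + 0.36×65.1 + 0.22×62.3 + 0.12×23.9 = 62.3%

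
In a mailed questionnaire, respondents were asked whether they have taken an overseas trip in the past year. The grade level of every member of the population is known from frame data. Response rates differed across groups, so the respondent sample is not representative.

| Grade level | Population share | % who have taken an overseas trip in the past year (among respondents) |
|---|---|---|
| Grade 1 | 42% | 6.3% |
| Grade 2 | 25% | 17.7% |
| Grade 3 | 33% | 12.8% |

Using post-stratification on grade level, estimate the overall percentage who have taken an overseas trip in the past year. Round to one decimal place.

Each cell contributes population-share × respondent value:
  Grade 1: 0.42 × 6.3 = 2.646
  Grade 2: 0.25 × 17.7 = 4.425
  Grade 3: 0.33 × 12.8 = 4.224
Post-stratified estimate = 11.295 → 11.3%.

11.3%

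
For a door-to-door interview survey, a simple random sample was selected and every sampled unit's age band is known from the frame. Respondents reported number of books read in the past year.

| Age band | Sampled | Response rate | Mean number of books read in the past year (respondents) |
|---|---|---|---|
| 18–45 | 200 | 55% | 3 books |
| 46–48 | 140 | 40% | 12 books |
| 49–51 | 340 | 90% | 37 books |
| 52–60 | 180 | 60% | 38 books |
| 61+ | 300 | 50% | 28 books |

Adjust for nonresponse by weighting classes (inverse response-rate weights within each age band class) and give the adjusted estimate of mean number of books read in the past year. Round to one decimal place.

25.9

With weight = n_sampled/n_responded per class, the weighted class total is n_sampled:
  18–45: 200 × 3 = 600
  46–48: 140 × 12 = 1680
  49–51: 340 × 37 = 12,580
  52–60: 180 × 38 = 6840
  61+: 300 × 28 = 8400
Adjusted estimate = 30,100 / 1,160 = 25.9483 → 25.9.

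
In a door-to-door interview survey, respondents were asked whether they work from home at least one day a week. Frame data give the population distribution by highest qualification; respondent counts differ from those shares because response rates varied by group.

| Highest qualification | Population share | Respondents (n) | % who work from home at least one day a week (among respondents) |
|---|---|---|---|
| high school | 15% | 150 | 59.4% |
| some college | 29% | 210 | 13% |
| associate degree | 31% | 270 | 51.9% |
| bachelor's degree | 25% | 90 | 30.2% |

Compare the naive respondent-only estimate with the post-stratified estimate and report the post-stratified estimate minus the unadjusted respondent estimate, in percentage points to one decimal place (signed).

Unadjusted (pooled respondent) estimate weights by respondent counts:
  (150/720)×59.4 + (210/720)×13 + (270/720)×51.9 + (90/720)×30.2 = 39.4042%
Post-stratifying to population shares instead:
  0.15×59.4 + 0.29×13 + 0.31×51.9 + 0.25×30.2 = 36.319%
Difference = 36.319 − 39.4042 = -3.0852 pp.

-3.1 percentage points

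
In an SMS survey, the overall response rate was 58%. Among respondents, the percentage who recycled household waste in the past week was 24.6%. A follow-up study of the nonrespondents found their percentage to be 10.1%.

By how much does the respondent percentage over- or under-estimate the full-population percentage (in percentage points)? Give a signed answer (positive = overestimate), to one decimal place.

+6.1 percentage points

Nonresponse fraction = 1 − 0.58 = 0.42.
Bias = (nonresponse fraction) × (respondent percentage − nonrespondent percentage)
     = 0.42 × (24.6 − 10.1) = 0.42 × 14.5 = 6.09.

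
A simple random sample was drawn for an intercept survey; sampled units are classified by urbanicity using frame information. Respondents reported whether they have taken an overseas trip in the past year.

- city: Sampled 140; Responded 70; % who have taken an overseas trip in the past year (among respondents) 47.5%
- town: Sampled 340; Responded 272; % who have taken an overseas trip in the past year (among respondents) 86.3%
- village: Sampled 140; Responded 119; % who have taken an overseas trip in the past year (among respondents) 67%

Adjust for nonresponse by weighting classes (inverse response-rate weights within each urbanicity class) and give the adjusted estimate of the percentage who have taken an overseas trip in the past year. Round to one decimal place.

Response rates by class: city 70/140 = 50%, town 272/340 = 80%, village 119/140 = 85%.
Weighting each respondent by the inverse class response rate inflates each class back to its sampled size, so the class weight is n_sampled:
  city: 140 × 47.5 = 6650
  town: 340 × 86.3 = 29,342
  village: 140 × 67 = 9380
Adjusted estimate = 45,372 / 620 = 73.1806 → 73.2%.

73.2%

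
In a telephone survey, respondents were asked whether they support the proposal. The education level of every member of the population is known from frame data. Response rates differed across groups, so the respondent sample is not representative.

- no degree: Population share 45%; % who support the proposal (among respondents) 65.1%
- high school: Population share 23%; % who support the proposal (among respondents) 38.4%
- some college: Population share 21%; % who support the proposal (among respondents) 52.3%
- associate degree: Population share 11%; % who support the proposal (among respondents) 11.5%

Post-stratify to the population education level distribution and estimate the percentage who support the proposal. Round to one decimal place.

Post-stratification weights by population share, not respondent share:
  no degree: 0.45 × 65.1 = 29.295
  high school: 0.23 × 38.4 = 8.832
  some college: 0.21 × 52.3 = 10.983
  associate degree: 0.11 × 11.5 = 1.265
Post-stratified estimate = 50.375 → 50.4%.

50.4%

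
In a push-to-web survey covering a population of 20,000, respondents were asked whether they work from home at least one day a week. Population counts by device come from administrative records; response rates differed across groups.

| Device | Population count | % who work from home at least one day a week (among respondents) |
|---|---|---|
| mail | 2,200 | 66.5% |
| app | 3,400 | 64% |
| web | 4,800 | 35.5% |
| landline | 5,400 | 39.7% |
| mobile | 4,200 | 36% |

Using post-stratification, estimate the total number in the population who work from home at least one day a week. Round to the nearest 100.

9,000

Estimated count per cell = population count × respondent percentage:
  mail: 2,200 × 66.5% = 1463
  app: 3,400 × 64% = 2176
  web: 4,800 × 35.5% = 1704
  landline: 5,400 × 39.7% = 2143.8
  mobile: 4,200 × 36% = 1512
Estimated total = 8998.8 → 9,000.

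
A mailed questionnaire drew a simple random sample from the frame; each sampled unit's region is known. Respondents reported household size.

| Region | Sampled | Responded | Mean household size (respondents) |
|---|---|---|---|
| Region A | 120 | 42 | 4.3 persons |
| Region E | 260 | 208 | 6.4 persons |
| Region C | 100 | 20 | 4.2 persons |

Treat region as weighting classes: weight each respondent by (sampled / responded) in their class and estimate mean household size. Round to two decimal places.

Class response rates: Region A 42/120 = 35%, Region E 208/260 = 80%, Region C 20/100 = 20%.
Inverse-response-rate weighting restores each class to its sampled count, so class totals weight by n_sampled:
  Region A: 120 × 4.3 = 516
  Region E: 260 × 6.4 = 1664
  Region C: 100 × 4.2 = 420
Adjusted estimate = 2600 / 480 = 5.41667 → 5.42.

5.42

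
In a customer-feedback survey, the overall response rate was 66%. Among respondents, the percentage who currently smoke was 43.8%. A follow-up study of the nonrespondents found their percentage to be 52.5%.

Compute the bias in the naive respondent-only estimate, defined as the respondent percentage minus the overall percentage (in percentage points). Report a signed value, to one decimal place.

-3.0 percentage points

Nonresponse fraction = 1 − 0.66 = 0.34.
Bias = (nonresponse fraction) × (respondent percentage − nonrespondent percentage)
     = 0.34 × (43.8 − 52.5) = 0.34 × -8.7 = -2.958.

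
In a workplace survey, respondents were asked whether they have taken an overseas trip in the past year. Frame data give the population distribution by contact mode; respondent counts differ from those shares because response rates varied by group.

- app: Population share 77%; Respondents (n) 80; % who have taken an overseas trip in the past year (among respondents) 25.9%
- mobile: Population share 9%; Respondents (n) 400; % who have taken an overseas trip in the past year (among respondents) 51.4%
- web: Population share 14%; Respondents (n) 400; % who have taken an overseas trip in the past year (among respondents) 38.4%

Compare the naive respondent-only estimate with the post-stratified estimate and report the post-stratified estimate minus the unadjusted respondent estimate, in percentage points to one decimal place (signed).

-13.2 percentage points

Without adjustment, the pooled respondent share is:
  (80/880)×25.9 + (400/880)×51.4 + (400/880)×38.4 = 43.1727%
Reweighting by population contact mode shares:
  0.77×25.9 + 0.09×51.4 + 0.14×38.4 = 29.945%
Difference = 29.945 − 43.1727 = -13.2277 pp.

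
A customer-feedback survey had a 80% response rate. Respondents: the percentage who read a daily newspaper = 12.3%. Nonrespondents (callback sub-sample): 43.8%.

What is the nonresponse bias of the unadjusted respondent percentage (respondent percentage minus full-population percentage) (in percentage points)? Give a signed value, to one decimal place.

Nonresponse fraction = 1 − 0.8 = 0.2.
Bias = (nonresponse fraction) × (respondent percentage − nonrespondent percentage)
     = 0.2 × (12.3 − 43.8) = 0.2 × -31.5 = -6.3.

-6.3 percentage points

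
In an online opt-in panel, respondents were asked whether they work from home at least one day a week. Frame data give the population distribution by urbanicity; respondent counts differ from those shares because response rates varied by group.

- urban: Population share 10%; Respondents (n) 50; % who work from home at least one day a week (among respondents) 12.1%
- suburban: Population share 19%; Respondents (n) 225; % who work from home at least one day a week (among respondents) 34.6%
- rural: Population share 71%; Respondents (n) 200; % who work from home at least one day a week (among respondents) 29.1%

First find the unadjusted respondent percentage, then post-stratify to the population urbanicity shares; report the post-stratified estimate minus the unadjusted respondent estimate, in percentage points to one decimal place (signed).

-1.5 percentage points

Without adjustment, the pooled respondent share is:
  (50/475)×12.1 + (225/475)×34.6 + (200/475)×29.1 = 29.9158%
Post-stratified estimate weights by population shares:
  0.1×12.1 + 0.19×34.6 + 0.71×29.1 = 28.445%
Difference = 28.445 − 29.9158 = -1.4708 pp.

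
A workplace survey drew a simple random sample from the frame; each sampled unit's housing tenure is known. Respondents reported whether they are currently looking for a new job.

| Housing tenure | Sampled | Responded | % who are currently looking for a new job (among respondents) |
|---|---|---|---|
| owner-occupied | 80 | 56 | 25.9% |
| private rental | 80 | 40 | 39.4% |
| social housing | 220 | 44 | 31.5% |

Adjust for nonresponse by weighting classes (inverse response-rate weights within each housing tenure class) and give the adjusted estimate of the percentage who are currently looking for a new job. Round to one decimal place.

Class response rates: owner-occupied 56/80 = 70%, private rental 40/80 = 50%, social housing 44/220 = 20%.
Inverse-response-rate weighting restores each class to its sampled count, so class totals weight by n_sampled:
  owner-occupied: 80 × 25.9 = 2072
  private rental: 80 × 39.4 = 3152
  social housing: 220 × 31.5 = 6930
Adjusted estimate = 12,154 / 380 = 31.9842 → 32.0%.

32.0%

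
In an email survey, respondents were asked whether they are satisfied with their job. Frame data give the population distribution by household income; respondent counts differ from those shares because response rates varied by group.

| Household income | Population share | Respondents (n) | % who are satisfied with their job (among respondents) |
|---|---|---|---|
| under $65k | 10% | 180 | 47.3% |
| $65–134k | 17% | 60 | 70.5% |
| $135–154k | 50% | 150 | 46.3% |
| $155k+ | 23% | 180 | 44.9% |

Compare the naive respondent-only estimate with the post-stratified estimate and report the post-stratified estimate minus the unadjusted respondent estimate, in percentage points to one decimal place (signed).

Without adjustment, the pooled respondent share is:
  (180/570)×47.3 + (60/570)×70.5 + (150/570)×46.3 + (180/570)×44.9 = 48.7211%
Reweighting by population household income shares:
  0.1×47.3 + 0.17×70.5 + 0.5×46.3 + 0.23×44.9 = 50.192%
Difference = 50.192 − 48.7211 = 1.4709 pp.

+1.5 percentage points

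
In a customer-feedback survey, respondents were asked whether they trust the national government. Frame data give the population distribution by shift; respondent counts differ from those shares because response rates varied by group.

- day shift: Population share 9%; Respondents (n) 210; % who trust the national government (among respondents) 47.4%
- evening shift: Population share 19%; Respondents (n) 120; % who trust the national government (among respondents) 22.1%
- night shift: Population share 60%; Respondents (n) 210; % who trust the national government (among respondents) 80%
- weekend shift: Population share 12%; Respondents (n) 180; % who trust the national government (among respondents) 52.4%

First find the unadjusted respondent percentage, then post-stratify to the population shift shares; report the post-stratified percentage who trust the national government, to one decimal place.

62.8%

Naive respondent-only estimate (weights = respondent counts):
  (210/720)×47.4 + (120/720)×22.1 + (210/720)×80 + (180/720)×52.4 = 53.9417%
Reweighting by population shift shares:
  0.09×47.4 + 0.19×22.1 + 0.6×80 + 0.12×52.4 = 62.753%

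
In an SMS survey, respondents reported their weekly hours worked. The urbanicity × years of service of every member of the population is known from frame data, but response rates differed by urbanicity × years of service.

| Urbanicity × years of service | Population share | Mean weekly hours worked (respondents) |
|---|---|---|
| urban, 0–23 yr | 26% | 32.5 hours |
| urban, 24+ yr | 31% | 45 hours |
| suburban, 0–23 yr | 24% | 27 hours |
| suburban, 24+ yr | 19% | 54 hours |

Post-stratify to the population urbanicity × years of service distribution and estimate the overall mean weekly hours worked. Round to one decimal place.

Reweight to the known urbanicity × years of service distribution:
  urban, 0–23 yr: 0.26 × 32.5 = 8.45
  urban, 24+ yr: 0.31 × 45 = 13.95
  suburban, 0–23 yr: 0.24 × 27 = 6.48
  suburban, 24+ yr: 0.19 × 54 = 10.26
Post-stratified estimate = 39.14 → 39.1.

39.1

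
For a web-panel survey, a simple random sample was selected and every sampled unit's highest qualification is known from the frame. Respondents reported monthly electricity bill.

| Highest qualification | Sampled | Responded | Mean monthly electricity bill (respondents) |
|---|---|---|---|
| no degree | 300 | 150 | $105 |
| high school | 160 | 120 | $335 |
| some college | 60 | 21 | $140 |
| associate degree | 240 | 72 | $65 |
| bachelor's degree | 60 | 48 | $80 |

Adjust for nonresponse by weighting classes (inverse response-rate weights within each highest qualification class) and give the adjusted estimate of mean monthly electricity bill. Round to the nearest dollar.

$139

Response rates by class: no degree 150/300 = 50%, high school 120/160 = 75%, some college 21/60 = 35%, associate degree 72/240 = 30%, bachelor's degree 48/60 = 80%.
Inverse-response-rate weighting restores each class to its sampled count, so class totals weight by n_sampled:
  no degree: 300 × 105 = 31,500
  high school: 160 × 335 = 53,600
  some college: 60 × 140 = 8400
  associate degree: 240 × 65 = 15,600
  bachelor's degree: 60 × 80 = 4800
Adjusted estimate = 113,900 / 820 = 138.902 → $139.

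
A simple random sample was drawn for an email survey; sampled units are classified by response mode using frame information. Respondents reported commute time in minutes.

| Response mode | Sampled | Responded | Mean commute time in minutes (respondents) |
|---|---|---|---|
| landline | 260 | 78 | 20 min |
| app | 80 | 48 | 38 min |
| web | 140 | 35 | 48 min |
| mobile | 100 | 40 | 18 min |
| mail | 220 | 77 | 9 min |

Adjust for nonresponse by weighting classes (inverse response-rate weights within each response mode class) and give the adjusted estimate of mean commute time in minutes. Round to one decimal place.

Class response rates: landline 78/260 = 30%, app 48/80 = 60%, web 35/140 = 25%, mobile 40/100 = 40%, mail 77/220 = 35%.
Weighting each respondent by the inverse class response rate inflates each class back to its sampled size, so the class weight is n_sampled:
  landline: 260 × 20 = 5200
  app: 80 × 38 = 3040
  web: 140 × 48 = 6720
  mobile: 100 × 18 = 1800
  mail: 220 × 9 = 1980
Adjusted estimate = 18,740 / 800 = 23.425 → 23.4.

23.4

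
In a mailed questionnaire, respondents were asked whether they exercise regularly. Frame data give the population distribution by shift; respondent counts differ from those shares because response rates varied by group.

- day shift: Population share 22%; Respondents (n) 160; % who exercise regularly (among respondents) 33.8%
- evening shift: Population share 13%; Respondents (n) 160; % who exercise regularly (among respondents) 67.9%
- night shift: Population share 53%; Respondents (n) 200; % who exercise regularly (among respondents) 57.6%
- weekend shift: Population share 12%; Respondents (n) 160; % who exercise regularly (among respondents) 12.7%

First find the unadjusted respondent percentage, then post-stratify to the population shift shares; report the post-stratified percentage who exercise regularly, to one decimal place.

48.3%

Naive respondent-only estimate (weights = respondent counts):
  (160/680)×33.8 + (160/680)×67.9 + (200/680)×57.6 + (160/680)×12.7 = 43.8588%
Post-stratifying to population shares instead:
  0.22×33.8 + 0.13×67.9 + 0.53×57.6 + 0.12×12.7 = 48.315%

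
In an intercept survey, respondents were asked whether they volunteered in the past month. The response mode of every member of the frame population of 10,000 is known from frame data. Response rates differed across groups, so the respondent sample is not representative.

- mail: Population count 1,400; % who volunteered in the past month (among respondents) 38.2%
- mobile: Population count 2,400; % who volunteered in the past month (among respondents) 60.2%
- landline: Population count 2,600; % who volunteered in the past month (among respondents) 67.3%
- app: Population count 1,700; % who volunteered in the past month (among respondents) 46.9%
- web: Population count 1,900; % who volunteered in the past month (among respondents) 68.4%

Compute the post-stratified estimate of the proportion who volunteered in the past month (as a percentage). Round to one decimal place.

Reweight to the known response mode distribution:
  mail: (1,400/10,000) × 38.2 = 5.348
  mobile: (2,400/10,000) × 60.2 = 14.448
  landline: (2,600/10,000) × 67.3 = 17.498
  app: (1,700/10,000) × 46.9 = 7.973
  web: (1,900/10,000) × 68.4 = 12.996
Post-stratified estimate = 58.263 → 58.3%.

58.3%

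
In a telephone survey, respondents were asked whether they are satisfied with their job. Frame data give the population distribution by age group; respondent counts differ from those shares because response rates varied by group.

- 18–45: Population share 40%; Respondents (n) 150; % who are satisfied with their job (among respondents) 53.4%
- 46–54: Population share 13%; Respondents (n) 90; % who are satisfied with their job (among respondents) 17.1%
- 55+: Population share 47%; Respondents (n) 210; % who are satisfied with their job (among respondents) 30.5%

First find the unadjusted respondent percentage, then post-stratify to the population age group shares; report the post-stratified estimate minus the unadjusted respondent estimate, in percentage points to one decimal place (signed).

+2.5 percentage points

Naive respondent-only estimate (weights = respondent counts):
  (150/450)×53.4 + (90/450)×17.1 + (210/450)×30.5 = 35.4533%
Post-stratified estimate weights by population shares:
  0.4×53.4 + 0.13×17.1 + 0.47×30.5 = 37.918%
Difference = 37.918 − 35.4533 = 2.4647 pp.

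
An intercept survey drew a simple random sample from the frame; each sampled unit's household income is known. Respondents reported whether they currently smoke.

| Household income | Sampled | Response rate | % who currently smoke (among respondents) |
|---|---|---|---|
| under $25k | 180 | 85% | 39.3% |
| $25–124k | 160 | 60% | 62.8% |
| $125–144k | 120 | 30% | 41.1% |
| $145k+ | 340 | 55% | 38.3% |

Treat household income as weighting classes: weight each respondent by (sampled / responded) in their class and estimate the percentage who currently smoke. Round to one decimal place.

43.8%

Inverse-response-rate weighting restores each class to its sampled count, so class totals weight by n_sampled:
  under $25k: 180 × 39.3 = 7074
  $25–124k: 160 × 62.8 = 10,048
  $125–144k: 120 × 41.1 = 4932
  $145k+: 340 × 38.3 = 13022
Adjusted estimate = 35,076 / 800 = 43.845 → 43.8%.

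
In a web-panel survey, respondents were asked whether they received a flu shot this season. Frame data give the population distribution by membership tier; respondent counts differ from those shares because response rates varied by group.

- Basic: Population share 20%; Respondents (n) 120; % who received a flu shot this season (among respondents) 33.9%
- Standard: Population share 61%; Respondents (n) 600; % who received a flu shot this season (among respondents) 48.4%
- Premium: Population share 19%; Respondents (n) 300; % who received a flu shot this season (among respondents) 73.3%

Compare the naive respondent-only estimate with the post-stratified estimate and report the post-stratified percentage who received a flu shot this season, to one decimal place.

50.2%

Without adjustment, the pooled respondent share is:
  (120/1020)×33.9 + (600/1020)×48.4 + (300/1020)×73.3 = 54.0176%
Post-stratifying to population shares instead:
  0.2×33.9 + 0.61×48.4 + 0.19×73.3 = 50.231%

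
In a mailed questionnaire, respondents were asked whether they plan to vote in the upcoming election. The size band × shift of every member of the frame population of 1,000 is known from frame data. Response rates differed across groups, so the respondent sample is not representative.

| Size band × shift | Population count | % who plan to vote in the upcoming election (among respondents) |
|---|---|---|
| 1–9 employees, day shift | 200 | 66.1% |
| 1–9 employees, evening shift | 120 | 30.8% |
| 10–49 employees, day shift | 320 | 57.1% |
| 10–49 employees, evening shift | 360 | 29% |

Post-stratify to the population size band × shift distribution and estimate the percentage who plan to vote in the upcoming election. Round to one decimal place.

Reweight to the known size band × shift distribution:
  1–9 employees, day shift: (200/1,000) × 66.1 = 13.22
  1–9 employees, evening shift: (120/1,000) × 30.8 = 3.696
  10–49 employees, day shift: (320/1,000) × 57.1 = 18.272
  10–49 employees, evening shift: (360/1,000) × 29 = 10.44
Post-stratified estimate = 45.628 → 45.6%.

45.6%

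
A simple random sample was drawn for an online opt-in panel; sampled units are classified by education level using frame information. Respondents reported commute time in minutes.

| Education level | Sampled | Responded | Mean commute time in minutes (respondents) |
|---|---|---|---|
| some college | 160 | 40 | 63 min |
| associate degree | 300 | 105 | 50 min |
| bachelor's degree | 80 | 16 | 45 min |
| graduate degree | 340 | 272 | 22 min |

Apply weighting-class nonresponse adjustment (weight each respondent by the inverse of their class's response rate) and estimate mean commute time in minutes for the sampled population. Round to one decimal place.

41.1

Response rates by class: some college 40/160 = 25%, associate degree 105/300 = 35%, bachelor's degree 16/80 = 20%, graduate degree 272/340 = 80%.
With weight = n_sampled/n_responded per class, the weighted class total is n_sampled:
  some college: 160 × 63 = 10,080
  associate degree: 300 × 50 = 15,000
  bachelor's degree: 80 × 45 = 3600
  graduate degree: 340 × 22 = 7480
Adjusted estimate = 36,160 / 880 = 41.0909 → 41.1.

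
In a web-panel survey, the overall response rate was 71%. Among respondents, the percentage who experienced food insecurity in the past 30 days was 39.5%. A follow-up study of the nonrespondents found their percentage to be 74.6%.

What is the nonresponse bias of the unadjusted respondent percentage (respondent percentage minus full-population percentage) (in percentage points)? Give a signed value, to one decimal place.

Nonresponse fraction = 1 − 0.71 = 0.29.
Bias = (nonresponse fraction) × (respondent percentage − nonrespondent percentage)
     = 0.29 × (39.5 − 74.6) = 0.29 × -35.1 = -10.179.

-10.2 percentage points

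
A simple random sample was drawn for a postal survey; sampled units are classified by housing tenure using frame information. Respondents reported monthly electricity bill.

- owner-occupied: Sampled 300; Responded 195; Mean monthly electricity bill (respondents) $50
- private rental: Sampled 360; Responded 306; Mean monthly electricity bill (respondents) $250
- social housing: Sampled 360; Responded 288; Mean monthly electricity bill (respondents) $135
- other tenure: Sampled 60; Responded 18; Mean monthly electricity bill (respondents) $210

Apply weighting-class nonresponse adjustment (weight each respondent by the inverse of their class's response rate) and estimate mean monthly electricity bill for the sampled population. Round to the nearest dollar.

Class response rates: owner-occupied 195/300 = 65%, private rental 306/360 = 85%, social housing 288/360 = 80%, other tenure 18/60 = 30%.
With weight = n_sampled/n_responded per class, the weighted class total is n_sampled:
  owner-occupied: 300 × 50 = 15,000
  private rental: 360 × 250 = 90,000
  social housing: 360 × 135 = 48,600
  other tenure: 60 × 210 = 12,600
Adjusted estimate = 166,200 / 1,080 = 153.889 → $154.

$154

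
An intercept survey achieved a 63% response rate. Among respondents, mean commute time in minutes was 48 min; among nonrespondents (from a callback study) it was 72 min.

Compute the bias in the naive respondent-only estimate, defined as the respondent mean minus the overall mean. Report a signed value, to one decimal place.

Nonresponse fraction = 1 − 0.63 = 0.37.
Bias = (nonresponse fraction) × (respondent mean − nonrespondent mean)
     = 0.37 × (48 − 72) = 0.37 × -24 = -8.88.

-8.9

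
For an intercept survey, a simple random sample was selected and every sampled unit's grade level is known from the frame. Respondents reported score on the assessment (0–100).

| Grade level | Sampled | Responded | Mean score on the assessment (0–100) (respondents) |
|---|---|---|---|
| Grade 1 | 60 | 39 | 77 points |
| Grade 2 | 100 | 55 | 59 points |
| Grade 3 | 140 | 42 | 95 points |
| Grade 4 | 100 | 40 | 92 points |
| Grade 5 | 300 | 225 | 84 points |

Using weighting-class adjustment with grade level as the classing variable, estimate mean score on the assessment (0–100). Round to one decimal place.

83.2

Response rates by class: Grade 1 39/60 = 65%, Grade 2 55/100 = 55%, Grade 3 42/140 = 30%, Grade 4 40/100 = 40%, Grade 5 225/300 = 75%.
With weight = n_sampled/n_responded per class, the weighted class total is n_sampled:
  Grade 1: 60 × 77 = 4620
  Grade 2: 100 × 59 = 5900
  Grade 3: 140 × 95 = 13,300
  Grade 4: 100 × 92 = 9200
  Grade 5: 300 × 84 = 25,200
Adjusted estimate = 58,220 / 700 = 83.1714 → 83.2.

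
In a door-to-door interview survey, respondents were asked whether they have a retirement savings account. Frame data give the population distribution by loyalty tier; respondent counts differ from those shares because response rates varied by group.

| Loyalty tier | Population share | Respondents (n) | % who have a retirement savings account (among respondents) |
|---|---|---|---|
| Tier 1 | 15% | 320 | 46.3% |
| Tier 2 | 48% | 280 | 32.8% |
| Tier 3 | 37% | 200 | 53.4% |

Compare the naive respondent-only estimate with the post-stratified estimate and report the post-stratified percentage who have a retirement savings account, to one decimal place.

Without adjustment, the pooled respondent share is:
  (320/800)×46.3 + (280/800)×32.8 + (200/800)×53.4 = 43.35%
Reweighting by population loyalty tier shares:
  0.15×46.3 + 0.48×32.8 + 0.37×53.4 = 42.447%

42.4%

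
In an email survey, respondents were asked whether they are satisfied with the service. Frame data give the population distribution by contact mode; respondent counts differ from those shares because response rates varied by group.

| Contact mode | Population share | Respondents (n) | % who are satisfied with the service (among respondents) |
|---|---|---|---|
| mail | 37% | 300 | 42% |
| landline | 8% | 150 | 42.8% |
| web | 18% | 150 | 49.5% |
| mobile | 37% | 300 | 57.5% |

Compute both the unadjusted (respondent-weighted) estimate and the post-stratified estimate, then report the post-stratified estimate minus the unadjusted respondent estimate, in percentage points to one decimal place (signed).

Unadjusted (pooled respondent) estimate weights by respondent counts:
  (300/900)×42 + (150/900)×42.8 + (150/900)×49.5 + (300/900)×57.5 = 48.55%
Post-stratifying to population shares instead:
  0.37×42 + 0.08×42.8 + 0.18×49.5 + 0.37×57.5 = 49.149%
Difference = 49.149 − 48.55 = 0.599 pp.

+0.6 percentage points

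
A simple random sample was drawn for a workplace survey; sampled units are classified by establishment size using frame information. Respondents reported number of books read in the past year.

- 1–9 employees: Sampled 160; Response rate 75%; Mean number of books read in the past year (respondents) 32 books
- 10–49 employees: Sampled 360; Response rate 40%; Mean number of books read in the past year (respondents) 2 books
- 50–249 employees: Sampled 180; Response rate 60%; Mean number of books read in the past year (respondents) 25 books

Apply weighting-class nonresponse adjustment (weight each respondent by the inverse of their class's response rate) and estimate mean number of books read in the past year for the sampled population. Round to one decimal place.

14.8

Inverse-response-rate weighting restores each class to its sampled count, so class totals weight by n_sampled:
  1–9 employees: 160 × 32 = 5120
  10–49 employees: 360 × 2 = 720
  50–249 employees: 180 × 25 = 4500
Adjusted estimate = 10,340 / 700 = 14.7714 → 14.8.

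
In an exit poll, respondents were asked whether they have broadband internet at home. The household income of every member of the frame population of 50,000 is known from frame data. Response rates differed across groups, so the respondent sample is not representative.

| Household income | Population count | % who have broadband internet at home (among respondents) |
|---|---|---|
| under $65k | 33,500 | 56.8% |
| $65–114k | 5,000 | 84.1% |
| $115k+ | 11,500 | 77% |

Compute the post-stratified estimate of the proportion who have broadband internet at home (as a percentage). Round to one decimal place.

Each cell contributes population-share × respondent value:
  under $65k: (33,500/50,000) × 56.8 = 38.056
  $65–114k: (5,000/50,000) × 84.1 = 8.41
  $115k+: (11,500/50,000) × 77 = 17.71
Post-stratified estimate = 64.176 → 64.2%.

64.2%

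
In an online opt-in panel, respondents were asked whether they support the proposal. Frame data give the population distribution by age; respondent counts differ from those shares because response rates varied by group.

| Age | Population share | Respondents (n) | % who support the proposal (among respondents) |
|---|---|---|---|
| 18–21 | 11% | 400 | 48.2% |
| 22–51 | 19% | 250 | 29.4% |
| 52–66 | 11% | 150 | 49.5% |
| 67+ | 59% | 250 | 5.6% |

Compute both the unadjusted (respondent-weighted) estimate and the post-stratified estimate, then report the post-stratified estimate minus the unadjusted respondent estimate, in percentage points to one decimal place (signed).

Naive respondent-only estimate (weights = respondent counts):
  (400/1050)×48.2 + (250/1050)×29.4 + (150/1050)×49.5 + (250/1050)×5.6 = 33.7667%
Reweighting by population age shares:
  0.11×48.2 + 0.19×29.4 + 0.11×49.5 + 0.59×5.6 = 19.637%
Difference = 19.637 − 33.7667 = -14.1297 pp.

-14.1 percentage points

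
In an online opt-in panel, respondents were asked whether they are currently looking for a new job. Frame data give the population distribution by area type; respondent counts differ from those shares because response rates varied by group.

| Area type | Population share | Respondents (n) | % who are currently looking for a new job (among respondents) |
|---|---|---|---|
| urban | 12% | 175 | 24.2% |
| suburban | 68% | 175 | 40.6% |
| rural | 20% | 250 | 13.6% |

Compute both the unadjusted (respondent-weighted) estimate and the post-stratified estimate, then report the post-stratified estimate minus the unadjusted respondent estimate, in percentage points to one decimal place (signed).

Naive respondent-only estimate (weights = respondent counts):
  (175/600)×24.2 + (175/600)×40.6 + (250/600)×13.6 = 24.5667%
Post-stratified estimate weights by population shares:
  0.12×24.2 + 0.68×40.6 + 0.2×13.6 = 33.232%
Difference = 33.232 − 24.5667 = 8.6653 pp.

+8.7 percentage points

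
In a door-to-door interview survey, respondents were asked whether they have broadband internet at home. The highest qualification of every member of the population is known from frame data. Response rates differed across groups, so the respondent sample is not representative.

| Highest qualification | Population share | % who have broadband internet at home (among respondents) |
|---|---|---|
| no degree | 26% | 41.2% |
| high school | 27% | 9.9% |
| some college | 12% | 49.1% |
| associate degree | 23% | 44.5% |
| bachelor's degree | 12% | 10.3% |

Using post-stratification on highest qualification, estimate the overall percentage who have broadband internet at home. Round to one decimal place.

30.7%

Post-stratification weights by population share, not respondent share:
  no degree: 0.26 × 41.2 = 10.712
  high school: 0.27 × 9.9 = 2.673
  some college: 0.12 × 49.1 = 5.892
  associate degree: 0.23 × 44.5 = 10.235
  bachelor's degree: 0.12 × 10.3 = 1.236
Post-stratified estimate = 30.748 → 30.7%.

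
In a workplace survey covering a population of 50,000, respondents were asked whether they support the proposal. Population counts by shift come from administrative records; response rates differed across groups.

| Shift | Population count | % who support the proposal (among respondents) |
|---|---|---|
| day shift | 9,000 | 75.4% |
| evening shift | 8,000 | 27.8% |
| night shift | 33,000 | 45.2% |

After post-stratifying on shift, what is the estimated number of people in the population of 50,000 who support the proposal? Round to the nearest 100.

Apply each group's respondent rate to its population count:
  day shift: 9,000 × 75.4% = 6786
  evening shift: 8,000 × 27.8% = 2224
  night shift: 33,000 × 45.2% = 14,916
Estimated total = 23,926 → 23,900.

23,900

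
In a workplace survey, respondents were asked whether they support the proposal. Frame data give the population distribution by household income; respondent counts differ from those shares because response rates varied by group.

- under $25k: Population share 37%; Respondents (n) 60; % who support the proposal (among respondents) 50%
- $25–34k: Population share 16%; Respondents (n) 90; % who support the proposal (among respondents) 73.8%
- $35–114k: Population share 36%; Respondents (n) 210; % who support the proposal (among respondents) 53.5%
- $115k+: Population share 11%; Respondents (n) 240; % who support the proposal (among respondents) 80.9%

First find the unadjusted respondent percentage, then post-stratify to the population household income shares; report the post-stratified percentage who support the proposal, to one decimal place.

Without adjustment, the pooled respondent share is:
  (60/600)×50 + (90/600)×73.8 + (210/600)×53.5 + (240/600)×80.9 = 67.155%
Post-stratified estimate weights by population shares:
  0.37×50 + 0.16×73.8 + 0.36×53.5 + 0.11×80.9 = 58.467%

58.5%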